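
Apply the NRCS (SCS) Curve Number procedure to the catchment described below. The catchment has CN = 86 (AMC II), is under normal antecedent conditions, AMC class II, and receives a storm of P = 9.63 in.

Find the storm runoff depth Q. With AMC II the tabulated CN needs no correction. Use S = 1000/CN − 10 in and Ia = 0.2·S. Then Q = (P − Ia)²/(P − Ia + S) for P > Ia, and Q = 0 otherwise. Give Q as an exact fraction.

Q = 1600720081/202138700 in ≈ 7.919 in

AMC II — tabulated CN = 86 applies directly.
Retention S: 1000/CN − 10 with CN=86.000 → S = 70/43 ≈ 1.628 in
Ia = 0.2S: 0.2·1.628 = 0.326 in (exactly 14/43)
Excess rainfall: 9.630 − 0.326 = 9.304 in; P > Ia so Q > 0
Runoff Q = (P−Ia)²/(P−Ia+S) = (9.304)²/(9.304+1.628) = 1600720081/202138700 ≈ 7.919 in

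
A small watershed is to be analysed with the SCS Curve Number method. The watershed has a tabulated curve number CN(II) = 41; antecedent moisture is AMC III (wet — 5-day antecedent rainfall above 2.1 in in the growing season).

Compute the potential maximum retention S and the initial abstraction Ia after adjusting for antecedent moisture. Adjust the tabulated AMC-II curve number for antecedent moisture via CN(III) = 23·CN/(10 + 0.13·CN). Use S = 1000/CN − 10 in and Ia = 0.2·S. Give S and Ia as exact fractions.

CN(III) from CN(II)=41: (23·41)/(10 + 0.13·41) = 94300/1533 ≈ 61.513
S = 1000/(94300/1533) − 10 = 5900/943 in ≈ 6.257 in
Initial abstraction Ia = S/5 = (5900/943)/5 = 1180/943 ≈ 1.251 in

S = 5900/943 in ≈ 6.257 in; Ia = 1180/943 in ≈ 1.251 in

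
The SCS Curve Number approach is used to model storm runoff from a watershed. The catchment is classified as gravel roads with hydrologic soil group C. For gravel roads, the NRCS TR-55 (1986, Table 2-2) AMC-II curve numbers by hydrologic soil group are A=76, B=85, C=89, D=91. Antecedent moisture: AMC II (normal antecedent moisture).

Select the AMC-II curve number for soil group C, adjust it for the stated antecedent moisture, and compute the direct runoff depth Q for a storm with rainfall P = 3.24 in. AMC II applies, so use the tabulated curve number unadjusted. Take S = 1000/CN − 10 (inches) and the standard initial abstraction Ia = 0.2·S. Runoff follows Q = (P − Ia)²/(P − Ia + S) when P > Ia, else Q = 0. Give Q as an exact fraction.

NRCS table: gravel roads, soil group C → CN(II) = 89
Average conditions: CN = 89 (no AMC adjustment).
Max retention: S = 1000/89 − 10 = 110/89 in (≈ 1.236 in)
Initial abstraction Ia = S/5 = (110/89)/5 = 22/89 ≈ 0.247 in
Excess rainfall: 3.240 − 0.247 = 2.993 in; P > Ia so Q > 0
Q = (6659/2225)²/((6659/2225) + 110/89) = (44342281/4950625)/(9409/2225) = 44342281/20935025 in ≈ 2.118 in

Q = 44342281/20935025 in ≈ 2.118 in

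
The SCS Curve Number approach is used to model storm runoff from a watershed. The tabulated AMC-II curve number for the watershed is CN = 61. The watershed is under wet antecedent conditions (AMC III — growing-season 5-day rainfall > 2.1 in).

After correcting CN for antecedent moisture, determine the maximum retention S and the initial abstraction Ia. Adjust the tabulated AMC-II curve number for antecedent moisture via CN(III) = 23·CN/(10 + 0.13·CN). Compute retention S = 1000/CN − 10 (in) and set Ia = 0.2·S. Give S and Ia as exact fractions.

Adjust CN=61 to AMC III: 23·61/(10 + 0.13·61) → 1403 ÷ (1793/100) = 140300/1793 ≈ 78.249
Retention S: 1000/CN − 10 with CN=78.249 → S = 3900/1403 ≈ 2.780 in
Ia = 0.2·(3900/1403) = 780/1403 in ≈ 0.556 in

S = 3900/1403 in ≈ 2.780 in; Ia = 780/1403 in ≈ 0.556 in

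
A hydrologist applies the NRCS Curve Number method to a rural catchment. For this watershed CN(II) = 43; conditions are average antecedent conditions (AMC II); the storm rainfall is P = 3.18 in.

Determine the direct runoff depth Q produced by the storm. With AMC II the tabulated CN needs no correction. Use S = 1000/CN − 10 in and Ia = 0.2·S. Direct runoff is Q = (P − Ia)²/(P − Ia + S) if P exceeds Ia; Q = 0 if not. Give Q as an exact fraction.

Q = 143641/7079950 in ≈ 0.020 in

CN(II) = 43; AMC II needs no correction.
S = 1000/43 − 10 = 570/43 in ≈ 13.256 in
Initial abstraction Ia = S/5 = (570/43)/5 = 114/43 ≈ 2.651 in
Excess rainfall: 3.180 − 2.651 = 0.529 in; P > Ia so Q > 0
Q: (1137/2150)² ÷ (29637/2150) = 143641/7079950 in (≈ 0.020 in)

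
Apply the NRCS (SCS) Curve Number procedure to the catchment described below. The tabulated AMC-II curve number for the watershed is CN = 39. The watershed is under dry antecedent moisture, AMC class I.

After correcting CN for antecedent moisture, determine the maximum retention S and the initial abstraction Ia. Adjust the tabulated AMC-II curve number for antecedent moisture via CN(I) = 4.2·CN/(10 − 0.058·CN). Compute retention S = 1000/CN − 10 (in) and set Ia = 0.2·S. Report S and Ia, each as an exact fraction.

CN(I) from CN(II)=39: (4.2·39)/(10 − 0.058·39) = 81900/3869 ≈ 21.168
Retention S: 1000/CN − 10 with CN=21.168 → S = 30500/819 ≈ 37.241 in
Ia = 0.2S: 0.2·37.241 = 7.448 in (exactly 6100/819)

S = 30500/819 in ≈ 37.241 in; Ia = 6100/819 in ≈ 7.448 in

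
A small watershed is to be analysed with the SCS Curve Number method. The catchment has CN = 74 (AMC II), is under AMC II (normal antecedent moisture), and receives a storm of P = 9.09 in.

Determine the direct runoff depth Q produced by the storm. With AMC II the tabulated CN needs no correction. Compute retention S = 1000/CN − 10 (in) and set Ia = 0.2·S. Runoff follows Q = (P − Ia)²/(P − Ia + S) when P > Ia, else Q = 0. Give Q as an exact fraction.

Q = 963047089/162922100 in ≈ 5.911 in

CN(II) = 74; AMC II needs no correction.
Retention S: 1000/CN − 10 with CN=74.000 → S = 130/37 ≈ 3.514 in
Ia = 0.2·(130/37) = 26/37 in ≈ 0.703 in
P − Ia = 9.090 − 0.703 = 31033/3700 ≈ 8.387 in (> 0, runoff occurs)
Q: (31033/3700)² ÷ (44033/3700) = 963047089/162922100 in (≈ 5.911 in)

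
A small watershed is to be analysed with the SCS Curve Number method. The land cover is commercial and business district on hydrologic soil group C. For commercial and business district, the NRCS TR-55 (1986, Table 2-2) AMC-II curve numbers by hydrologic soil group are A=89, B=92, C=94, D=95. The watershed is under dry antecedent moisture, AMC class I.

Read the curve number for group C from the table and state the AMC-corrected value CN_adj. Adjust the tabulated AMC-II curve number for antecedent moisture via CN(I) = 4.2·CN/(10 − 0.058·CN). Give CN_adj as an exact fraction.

NRCS table: commercial and business district, soil group C → CN(II) = 94
Adjust CN=94 to AMC I: 4.2·94/(10 − 0.058·94) → (1974/5) ÷ (1137/250) = 32900/379 ≈ 86.807

CN_adj = 32900/379 ≈ 86.807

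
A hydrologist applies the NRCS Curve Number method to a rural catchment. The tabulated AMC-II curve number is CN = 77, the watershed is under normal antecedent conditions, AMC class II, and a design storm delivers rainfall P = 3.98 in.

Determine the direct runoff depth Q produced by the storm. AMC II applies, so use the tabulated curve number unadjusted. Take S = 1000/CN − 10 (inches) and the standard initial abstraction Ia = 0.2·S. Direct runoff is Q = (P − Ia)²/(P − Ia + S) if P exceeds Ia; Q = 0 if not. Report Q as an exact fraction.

Q = 169598529/94413550 in ≈ 1.796 in

AMC II — tabulated CN = 77 applies directly.
Max retention: S = 1000/77 − 10 = 230/77 in (≈ 2.987 in)
Initial abstraction Ia = S/5 = (230/77)/5 = 46/77 ≈ 0.597 in
Since P=3.980 > Ia=0.597: effective rainfall P−Ia = 13023/3850 in
Q: (13023/3850)² ÷ (24523/3850) = 169598529/94413550 in (≈ 1.796 in)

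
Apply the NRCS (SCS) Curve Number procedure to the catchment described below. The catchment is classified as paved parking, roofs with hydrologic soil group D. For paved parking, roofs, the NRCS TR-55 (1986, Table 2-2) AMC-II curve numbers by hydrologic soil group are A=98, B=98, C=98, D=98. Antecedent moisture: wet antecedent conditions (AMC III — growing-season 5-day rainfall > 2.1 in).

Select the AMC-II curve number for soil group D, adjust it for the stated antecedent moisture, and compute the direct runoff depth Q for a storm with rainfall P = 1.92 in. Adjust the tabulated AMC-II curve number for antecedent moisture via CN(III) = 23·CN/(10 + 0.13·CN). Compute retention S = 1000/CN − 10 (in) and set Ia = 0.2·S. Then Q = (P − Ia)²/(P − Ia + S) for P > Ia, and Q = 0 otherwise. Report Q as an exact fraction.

Q = 179533201/98781550 in ≈ 1.817 in

NRCS table: paved parking, roofs, soil group D → CN(II) = 98
CN(III) from CN(II)=98: (23·98)/(10 + 0.13·98) = 112700/1137 ≈ 99.120
Retention S: 1000/CN − 10 with CN=99.120 → S = 100/1127 ≈ 0.089 in
Ia = 0.2·(100/1127) = 20/1127 in ≈ 0.018 in
P − Ia = 1.920 − 0.018 = 53596/28175 ≈ 1.902 in (> 0, runoff occurs)
Runoff Q = (P−Ia)²/(P−Ia+S) = (1.902)²/(1.902+0.089) = 179533201/98781550 ≈ 1.817 in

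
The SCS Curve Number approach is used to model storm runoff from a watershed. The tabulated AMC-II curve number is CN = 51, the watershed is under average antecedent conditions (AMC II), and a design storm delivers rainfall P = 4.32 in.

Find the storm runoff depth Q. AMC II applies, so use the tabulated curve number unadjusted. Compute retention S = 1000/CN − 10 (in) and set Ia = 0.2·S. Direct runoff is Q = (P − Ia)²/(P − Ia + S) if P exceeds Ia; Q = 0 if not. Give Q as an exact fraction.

Q = 2337841/4879425 in ≈ 0.479 in

CN(II) = 51; AMC II needs no correction.
S = 1000/51 − 10 = 490/51 in ≈ 9.608 in
Ia = 0.2S: 0.2·9.608 = 1.922 in (exactly 98/51)
P − Ia = 4.320 − 1.922 = 3058/1275 ≈ 2.398 in (> 0, runoff occurs)
Q = (3058/1275)²/((3058/1275) + 490/51) = (9351364/1625625)/(15308/1275) = 2337841/4879425 in ≈ 0.479 in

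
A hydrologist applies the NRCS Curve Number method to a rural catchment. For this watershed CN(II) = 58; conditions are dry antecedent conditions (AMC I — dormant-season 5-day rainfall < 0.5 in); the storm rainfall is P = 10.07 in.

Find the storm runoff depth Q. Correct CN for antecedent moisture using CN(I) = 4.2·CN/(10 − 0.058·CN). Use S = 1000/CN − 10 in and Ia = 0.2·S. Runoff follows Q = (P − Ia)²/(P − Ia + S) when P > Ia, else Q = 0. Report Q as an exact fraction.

Adjust CN=58 to AMC I: 4.2·58/(10 − 0.058·58) → (1218/5) ÷ (1659/250) = 2900/79 ≈ 36.709
Retention S: 1000/CN − 10 with CN=36.709 → S = 500/29 ≈ 17.241 in
Ia = 0.2S: 0.2·17.241 = 3.448 in (exactly 100/29)
Since P=10.070 > Ia=3.448: effective rainfall P−Ia = 19203/2900 in
Runoff Q = (P−Ia)²/(P−Ia+S) = (6.622)²/(6.622+17.241) = 368755209/200688700 ≈ 1.837 in

Q = 368755209/200688700 in ≈ 1.837 in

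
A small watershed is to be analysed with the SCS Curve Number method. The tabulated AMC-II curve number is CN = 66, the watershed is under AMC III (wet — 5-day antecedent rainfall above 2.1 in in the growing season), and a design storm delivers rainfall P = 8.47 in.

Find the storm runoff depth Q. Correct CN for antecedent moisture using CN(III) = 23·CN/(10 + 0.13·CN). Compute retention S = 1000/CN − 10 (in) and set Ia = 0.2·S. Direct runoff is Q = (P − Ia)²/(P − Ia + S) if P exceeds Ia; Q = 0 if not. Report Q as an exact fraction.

Q = 370726330129/59116460700 in ≈ 6.271 in

Wet (AMC III): CN(III) = 23·66/(10 + 0.13·66) = 1518/(929/50) = 75900/929 ≈ 81.701
Retention S: 1000/CN − 10 with CN=81.701 → S = 1700/759 ≈ 2.240 in
Ia = 0.2·(1700/759) = 340/759 in ≈ 0.448 in
Since P=8.470 > Ia=0.448: effective rainfall P−Ia = 608873/75900 in
Q: (608873/75900)² ÷ (778873/75900) = 370726330129/59116460700 in (≈ 6.271 in)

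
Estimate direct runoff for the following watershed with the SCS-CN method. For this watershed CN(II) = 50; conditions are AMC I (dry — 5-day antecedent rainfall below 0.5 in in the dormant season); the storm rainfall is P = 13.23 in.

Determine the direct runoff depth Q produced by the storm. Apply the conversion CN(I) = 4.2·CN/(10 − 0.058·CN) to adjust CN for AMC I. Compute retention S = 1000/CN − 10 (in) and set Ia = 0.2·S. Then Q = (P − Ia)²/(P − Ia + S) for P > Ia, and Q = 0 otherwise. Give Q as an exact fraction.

Q = 316235089/142344300 in ≈ 2.222 in

Dry (AMC I): CN(I) = 4.2·50/(10 − 0.058·50) = 210/(71/10) = 2100/71 ≈ 29.577
Max retention: S = 1000/(2100/71) − 10 = 500/21 in (≈ 23.810 in)
Ia = 0.2·(500/21) = 100/21 in ≈ 4.762 in
Excess rainfall: 13.230 − 4.762 = 8.468 in; P > Ia so Q > 0
Q = (17783/2100)²/((17783/2100) + 500/21) = (316235089/4410000)/(67783/2100) = 316235089/142344300 in ≈ 2.222 in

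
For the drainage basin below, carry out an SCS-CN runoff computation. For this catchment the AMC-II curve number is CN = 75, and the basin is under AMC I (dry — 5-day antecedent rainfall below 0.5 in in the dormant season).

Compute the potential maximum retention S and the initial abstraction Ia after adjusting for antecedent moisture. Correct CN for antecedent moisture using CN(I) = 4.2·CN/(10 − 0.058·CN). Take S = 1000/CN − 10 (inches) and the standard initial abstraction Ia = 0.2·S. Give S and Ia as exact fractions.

S = 500/63 in ≈ 7.937 in; Ia = 100/63 in ≈ 1.587 in

Adjust CN=75 to AMC I: 4.2·75/(10 − 0.058·75) → 315 ÷ (113/20) = 6300/113 ≈ 55.752
Max retention: S = 1000/(6300/113) − 10 = 500/63 in (≈ 7.937 in)
Ia = 0.2·(500/63) = 100/63 in ≈ 1.587 in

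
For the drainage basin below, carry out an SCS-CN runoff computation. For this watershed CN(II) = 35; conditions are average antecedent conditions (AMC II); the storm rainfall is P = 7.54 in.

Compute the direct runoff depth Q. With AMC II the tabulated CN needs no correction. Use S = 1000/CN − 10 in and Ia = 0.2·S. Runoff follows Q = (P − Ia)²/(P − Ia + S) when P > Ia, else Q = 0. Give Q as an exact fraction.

Q = 137917/211050 in ≈ 0.653 in

CN(II) = 35; AMC II needs no correction.
Max retention: S = 1000/35 − 10 = 130/7 in (≈ 18.571 in)
Ia = 0.2S: 0.2·18.571 = 3.714 in (exactly 26/7)
Excess rainfall: 7.540 − 3.714 = 3.826 in; P > Ia so Q > 0
Runoff Q = (P−Ia)²/(P−Ia+S) = (3.826)²/(3.826+18.571) = 137917/211050 ≈ 0.653 in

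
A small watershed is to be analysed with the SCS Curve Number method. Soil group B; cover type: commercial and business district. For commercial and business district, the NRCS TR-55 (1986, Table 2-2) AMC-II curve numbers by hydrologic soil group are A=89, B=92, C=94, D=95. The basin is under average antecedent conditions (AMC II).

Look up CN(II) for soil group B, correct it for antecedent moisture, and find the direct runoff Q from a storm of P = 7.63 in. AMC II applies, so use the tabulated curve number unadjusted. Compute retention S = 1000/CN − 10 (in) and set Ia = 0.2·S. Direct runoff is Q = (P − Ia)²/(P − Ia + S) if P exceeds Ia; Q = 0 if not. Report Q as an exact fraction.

Q = 294088201/44042700 in ≈ 6.677 in

NRCS table: commercial and business district, soil group B → CN(II) = 92
CN(II) = 92; AMC II needs no correction.
Retention S: 1000/CN − 10 with CN=92.000 → S = 20/23 ≈ 0.870 in
Ia = 0.2S: 0.2·0.870 = 0.174 in (exactly 4/23)
P − Ia = 7.630 − 0.174 = 17149/2300 ≈ 7.456 in (> 0, runoff occurs)
Q = (17149/2300)²/((17149/2300) + 20/23) = (294088201/5290000)/(19149/2300) = 294088201/44042700 in ≈ 6.677 in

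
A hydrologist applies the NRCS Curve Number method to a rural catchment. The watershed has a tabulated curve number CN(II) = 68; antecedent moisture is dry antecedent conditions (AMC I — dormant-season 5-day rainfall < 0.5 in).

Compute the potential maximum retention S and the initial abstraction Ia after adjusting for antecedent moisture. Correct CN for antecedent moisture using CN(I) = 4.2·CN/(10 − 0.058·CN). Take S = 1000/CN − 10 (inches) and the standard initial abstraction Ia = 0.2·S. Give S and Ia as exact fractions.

S = 4000/357 in ≈ 11.204 in; Ia = 800/357 in ≈ 2.241 in

Adjust CN=68 to AMC I: 4.2·68/(10 − 0.058·68) → (1428/5) ÷ (757/125) = 35700/757 ≈ 47.160
Max retention: S = 1000/(35700/757) − 10 = 4000/357 in (≈ 11.204 in)
Initial abstraction Ia = S/5 = (4000/357)/5 = 800/357 ≈ 2.241 in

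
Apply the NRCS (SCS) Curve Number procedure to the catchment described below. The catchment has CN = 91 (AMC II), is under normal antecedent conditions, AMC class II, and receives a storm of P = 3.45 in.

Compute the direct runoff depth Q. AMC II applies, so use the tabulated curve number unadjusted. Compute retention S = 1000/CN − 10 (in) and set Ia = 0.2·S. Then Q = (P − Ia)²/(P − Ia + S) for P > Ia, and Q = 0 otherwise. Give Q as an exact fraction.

AMC II — tabulated CN = 91 applies directly.
Max retention: S = 1000/91 − 10 = 90/91 in (≈ 0.989 in)
Ia = 0.2S: 0.2·0.989 = 0.198 in (exactly 18/91)
Since P=3.450 > Ia=0.198: effective rainfall P−Ia = 5919/1820 in
Runoff Q = (P−Ia)²/(P−Ia+S) = (3.252)²/(3.252+0.989) = 11678187/4682860 ≈ 2.494 in

Q = 11678187/4682860 in ≈ 2.494 in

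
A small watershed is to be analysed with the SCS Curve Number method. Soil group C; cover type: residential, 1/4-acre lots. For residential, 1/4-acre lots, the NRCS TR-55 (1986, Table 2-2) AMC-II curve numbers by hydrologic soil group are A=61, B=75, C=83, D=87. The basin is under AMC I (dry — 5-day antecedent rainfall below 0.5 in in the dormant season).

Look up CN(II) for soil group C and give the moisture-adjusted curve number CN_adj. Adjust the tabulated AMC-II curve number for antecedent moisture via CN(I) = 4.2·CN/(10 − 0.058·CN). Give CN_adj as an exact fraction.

CN_adj = 174300/2593 ≈ 67.219

NRCS table: residential, 1/4-acre lots, soil group C → CN(II) = 83
CN(I) from CN(II)=83: (4.2·83)/(10 − 0.058·83) = 174300/2593 ≈ 67.219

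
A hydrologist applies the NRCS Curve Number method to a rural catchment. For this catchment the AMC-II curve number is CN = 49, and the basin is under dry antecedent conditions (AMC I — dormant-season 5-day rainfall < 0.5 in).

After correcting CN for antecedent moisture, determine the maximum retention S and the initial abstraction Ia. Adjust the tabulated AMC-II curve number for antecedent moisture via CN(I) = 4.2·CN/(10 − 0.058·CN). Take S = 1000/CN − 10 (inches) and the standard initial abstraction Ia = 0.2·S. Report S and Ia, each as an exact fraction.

CN(I) from CN(II)=49: (4.2·49)/(10 − 0.058·49) = 34300/1193 ≈ 28.751
Retention S: 1000/CN − 10 with CN=28.751 → S = 8500/343 ≈ 24.781 in
Ia = 0.2S: 0.2·24.781 = 4.956 in (exactly 1700/343)

S = 8500/343 in ≈ 24.781 in; Ia = 1700/343 in ≈ 4.956 in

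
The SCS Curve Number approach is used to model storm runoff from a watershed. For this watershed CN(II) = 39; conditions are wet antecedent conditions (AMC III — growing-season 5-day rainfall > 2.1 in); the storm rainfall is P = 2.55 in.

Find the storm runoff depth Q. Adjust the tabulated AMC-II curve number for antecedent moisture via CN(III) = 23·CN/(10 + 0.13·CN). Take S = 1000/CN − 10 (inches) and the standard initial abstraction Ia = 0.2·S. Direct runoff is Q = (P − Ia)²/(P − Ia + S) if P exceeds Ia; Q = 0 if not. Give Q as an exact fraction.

CN(III) from CN(II)=39: (23·39)/(10 + 0.13·39) = 89700/1507 ≈ 59.522
Max retention: S = 1000/(89700/1507) − 10 = 6100/897 in (≈ 6.800 in)
Ia = 0.2·(6100/897) = 1220/897 in ≈ 1.360 in
Since P=2.550 > Ia=1.360: effective rainfall P−Ia = 21347/17940 in
Q = (21347/17940)²/((21347/17940) + 6100/897) = (455694409/321843600)/(143347/17940) = 455694409/2571645180 in ≈ 0.177 in

Q = 455694409/2571645180 in ≈ 0.177 in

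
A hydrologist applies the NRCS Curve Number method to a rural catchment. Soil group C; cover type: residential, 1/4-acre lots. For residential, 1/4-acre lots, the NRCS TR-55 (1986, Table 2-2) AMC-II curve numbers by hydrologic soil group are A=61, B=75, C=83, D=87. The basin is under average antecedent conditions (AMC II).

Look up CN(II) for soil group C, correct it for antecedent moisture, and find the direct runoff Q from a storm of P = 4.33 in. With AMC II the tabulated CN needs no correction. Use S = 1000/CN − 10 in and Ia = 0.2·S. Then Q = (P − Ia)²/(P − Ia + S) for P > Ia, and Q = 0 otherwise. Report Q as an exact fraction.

NRCS table: residential, 1/4-acre lots, soil group C → CN(II) = 83
AMC II — tabulated CN = 83 applies directly.
Retention S: 1000/CN − 10 with CN=83.000 → S = 170/83 ≈ 2.048 in
Ia = 0.2S: 0.2·2.048 = 0.410 in (exactly 34/83)
P − Ia = 4.330 − 0.410 = 32539/8300 ≈ 3.920 in (> 0, runoff occurs)
Q = (32539/8300)²/((32539/8300) + 170/83) = (1058786521/68890000)/(49539/8300) = 1058786521/411173700 in ≈ 2.575 in

Q = 1058786521/411173700 in ≈ 2.575 in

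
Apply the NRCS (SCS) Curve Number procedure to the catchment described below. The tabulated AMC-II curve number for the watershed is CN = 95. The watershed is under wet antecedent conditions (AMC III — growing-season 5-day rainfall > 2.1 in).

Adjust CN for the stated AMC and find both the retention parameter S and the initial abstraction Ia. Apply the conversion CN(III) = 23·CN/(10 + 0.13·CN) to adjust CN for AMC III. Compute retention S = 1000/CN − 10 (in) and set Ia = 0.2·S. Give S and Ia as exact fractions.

Wet (AMC III): CN(III) = 23·95/(10 + 0.13·95) = 2185/(447/20) = 43700/447 ≈ 97.763
S = 1000/(43700/447) − 10 = 100/437 in ≈ 0.229 in
Ia = 0.2S: 0.2·0.229 = 0.046 in (exactly 20/437)

S = 100/437 in ≈ 0.229 in; Ia = 20/437 in ≈ 0.046 in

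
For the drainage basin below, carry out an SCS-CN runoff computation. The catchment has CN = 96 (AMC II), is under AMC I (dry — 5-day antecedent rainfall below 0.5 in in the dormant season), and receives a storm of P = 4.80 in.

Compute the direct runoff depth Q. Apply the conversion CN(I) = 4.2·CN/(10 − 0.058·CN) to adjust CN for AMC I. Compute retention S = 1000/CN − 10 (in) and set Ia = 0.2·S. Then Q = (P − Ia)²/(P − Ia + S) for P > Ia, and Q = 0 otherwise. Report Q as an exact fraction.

CN(I) from CN(II)=96: (4.2·96)/(10 − 0.058·96) = 25200/277 ≈ 90.975
Max retention: S = 1000/(25200/277) − 10 = 125/126 in (≈ 0.992 in)
Ia = 0.2S: 0.2·0.992 = 0.198 in (exactly 25/126)
P − Ia = 4.800 − 0.198 = 2899/630 ≈ 4.602 in (> 0, runoff occurs)
Runoff Q = (P−Ia)²/(P−Ia+S) = (4.602)²/(4.602+0.992) = 8404201/2220120 ≈ 3.785 in

Q = 8404201/2220120 in ≈ 3.785 in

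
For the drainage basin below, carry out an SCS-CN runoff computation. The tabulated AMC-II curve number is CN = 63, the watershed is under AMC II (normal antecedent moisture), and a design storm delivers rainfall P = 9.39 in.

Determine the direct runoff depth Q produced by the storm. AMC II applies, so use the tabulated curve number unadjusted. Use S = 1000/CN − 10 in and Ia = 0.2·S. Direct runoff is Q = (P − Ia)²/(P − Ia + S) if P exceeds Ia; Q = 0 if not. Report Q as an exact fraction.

Q = 2678787049/559169100 in ≈ 4.791 in

AMC II — tabulated CN = 63 applies directly.
Retention S: 1000/CN − 10 with CN=63.000 → S = 370/63 ≈ 5.873 in
Ia = 0.2·(370/63) = 74/63 in ≈ 1.175 in
Excess rainfall: 9.390 − 1.175 = 8.215 in; P > Ia so Q > 0
Q = (51757/6300)²/((51757/6300) + 370/63) = (2678787049/39690000)/(88757/6300) = 2678787049/559169100 in ≈ 4.791 in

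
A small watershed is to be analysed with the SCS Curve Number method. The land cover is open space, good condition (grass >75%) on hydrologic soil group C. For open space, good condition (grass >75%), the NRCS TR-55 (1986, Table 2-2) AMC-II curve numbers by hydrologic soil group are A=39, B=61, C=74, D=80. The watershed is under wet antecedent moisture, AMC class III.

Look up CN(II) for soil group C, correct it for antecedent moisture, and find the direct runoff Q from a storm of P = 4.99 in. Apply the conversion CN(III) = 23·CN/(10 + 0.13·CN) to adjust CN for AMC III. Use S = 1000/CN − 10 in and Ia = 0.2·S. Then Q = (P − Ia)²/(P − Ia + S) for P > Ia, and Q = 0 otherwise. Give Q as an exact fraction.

NRCS table: open space, good condition (grass >75%), soil group C → CN(II) = 74
Wet (AMC III): CN(III) = 23·74/(10 + 0.13·74) = 1702/(981/50) = 85100/981 ≈ 86.748
S = 1000/(85100/981) − 10 = 1300/851 in ≈ 1.528 in
Ia = 0.2S: 0.2·1.528 = 0.306 in (exactly 260/851)
Excess rainfall: 4.990 − 0.306 = 4.684 in; P > Ia so Q > 0
Q = (398649/85100)²/((398649/85100) + 1300/851) = (158921025201/7242010000)/(528649/85100) = 158921025201/44988029900 in ≈ 3.533 in

Q = 158921025201/44988029900 in ≈ 3.533 in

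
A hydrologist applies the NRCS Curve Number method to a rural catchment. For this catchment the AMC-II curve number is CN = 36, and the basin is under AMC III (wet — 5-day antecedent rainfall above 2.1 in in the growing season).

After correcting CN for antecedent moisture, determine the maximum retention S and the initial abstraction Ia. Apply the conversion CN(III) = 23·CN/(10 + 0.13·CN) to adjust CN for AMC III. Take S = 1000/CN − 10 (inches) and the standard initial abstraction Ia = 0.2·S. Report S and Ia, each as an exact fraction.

S = 1600/207 in ≈ 7.729 in; Ia = 320/207 in ≈ 1.546 in

Adjust CN=36 to AMC III: 23·36/(10 + 0.13·36) → 828 ÷ (367/25) = 20700/367 ≈ 56.403
Retention S: 1000/CN − 10 with CN=56.403 → S = 1600/207 ≈ 7.729 in
Initial abstraction Ia = S/5 = (1600/207)/5 = 320/207 ≈ 1.546 in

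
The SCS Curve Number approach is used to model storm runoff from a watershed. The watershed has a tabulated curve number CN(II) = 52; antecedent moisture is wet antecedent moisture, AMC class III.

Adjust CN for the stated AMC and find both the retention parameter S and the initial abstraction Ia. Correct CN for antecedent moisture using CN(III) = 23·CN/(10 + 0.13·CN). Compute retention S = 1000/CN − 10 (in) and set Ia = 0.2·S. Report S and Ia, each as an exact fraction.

S = 1200/299 in ≈ 4.013 in; Ia = 240/299 in ≈ 0.803 in

Adjust CN=52 to AMC III: 23·52/(10 + 0.13·52) → 1196 ÷ (419/25) = 29900/419 ≈ 71.360
Max retention: S = 1000/(29900/419) − 10 = 1200/299 in (≈ 4.013 in)
Ia = 0.2S: 0.2·4.013 = 0.803 in (exactly 240/299)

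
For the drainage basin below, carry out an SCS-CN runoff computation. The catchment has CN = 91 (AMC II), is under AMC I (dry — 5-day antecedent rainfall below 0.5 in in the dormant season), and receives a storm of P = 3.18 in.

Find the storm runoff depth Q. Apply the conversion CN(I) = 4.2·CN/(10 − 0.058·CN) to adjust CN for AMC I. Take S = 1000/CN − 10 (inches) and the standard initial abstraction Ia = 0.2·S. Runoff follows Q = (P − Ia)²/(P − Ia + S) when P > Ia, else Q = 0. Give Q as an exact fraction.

Adjust CN=91 to AMC I: 4.2·91/(10 − 0.058·91) → (1911/5) ÷ (2361/500) = 63700/787 ≈ 80.940
S = 1000/(63700/787) − 10 = 1500/637 in ≈ 2.355 in
Ia = 0.2S: 0.2·2.355 = 0.471 in (exactly 300/637)
P − Ia = 3.180 − 0.471 = 86283/31850 ≈ 2.709 in (> 0, runoff occurs)
Runoff Q = (P−Ia)²/(P−Ia+S) = (2.709)²/(2.709+2.355) = 2481585363/1712287850 ≈ 1.449 in

Q = 2481585363/1712287850 in ≈ 1.449 in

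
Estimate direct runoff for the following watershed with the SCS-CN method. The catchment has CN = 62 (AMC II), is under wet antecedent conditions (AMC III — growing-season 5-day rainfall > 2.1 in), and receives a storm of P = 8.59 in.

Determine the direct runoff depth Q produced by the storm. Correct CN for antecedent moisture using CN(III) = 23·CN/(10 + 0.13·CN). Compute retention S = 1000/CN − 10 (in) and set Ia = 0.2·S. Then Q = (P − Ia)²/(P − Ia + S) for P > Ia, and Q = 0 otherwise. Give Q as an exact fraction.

Wet (AMC III): CN(III) = 23·62/(10 + 0.13·62) = 1426/(903/50) = 71300/903 ≈ 78.959
S = 1000/(71300/903) − 10 = 1900/713 in ≈ 2.665 in
Initial abstraction Ia = S/5 = (1900/713)/5 = 380/713 ≈ 0.533 in
Since P=8.590 > Ia=0.533: effective rainfall P−Ia = 574467/71300 in
Runoff Q = (P−Ia)²/(P−Ia+S) = (8.057)²/(8.057+2.665) = 330012334089/54506497100 ≈ 6.055 in

Q = 330012334089/54506497100 in ≈ 6.055 in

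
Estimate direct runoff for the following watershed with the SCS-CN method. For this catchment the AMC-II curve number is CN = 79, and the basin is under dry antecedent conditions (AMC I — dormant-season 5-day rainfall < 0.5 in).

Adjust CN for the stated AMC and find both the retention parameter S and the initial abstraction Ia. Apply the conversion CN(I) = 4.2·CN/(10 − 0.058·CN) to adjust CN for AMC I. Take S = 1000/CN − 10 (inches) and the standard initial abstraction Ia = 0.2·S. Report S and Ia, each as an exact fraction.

CN(I) from CN(II)=79: (4.2·79)/(10 − 0.058·79) = 7900/129 ≈ 61.240
Retention S: 1000/CN − 10 with CN=61.240 → S = 500/79 ≈ 6.329 in
Ia = 0.2S: 0.2·6.329 = 1.266 in (exactly 100/79)

S = 500/79 in ≈ 6.329 in; Ia = 100/79 in ≈ 1.266 in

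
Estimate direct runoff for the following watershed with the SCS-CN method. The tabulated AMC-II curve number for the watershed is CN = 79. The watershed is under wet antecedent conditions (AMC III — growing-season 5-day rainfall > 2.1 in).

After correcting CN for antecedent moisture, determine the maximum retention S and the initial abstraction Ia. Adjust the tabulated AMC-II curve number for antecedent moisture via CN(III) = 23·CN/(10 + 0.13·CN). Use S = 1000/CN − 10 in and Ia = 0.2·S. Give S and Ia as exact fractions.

S = 2100/1817 in ≈ 1.156 in; Ia = 420/1817 in ≈ 0.231 in

CN(III) from CN(II)=79: (23·79)/(10 + 0.13·79) = 181700/2027 ≈ 89.640
S = 1000/(181700/2027) − 10 = 2100/1817 in ≈ 1.156 in
Initial abstraction Ia = S/5 = (2100/1817)/5 = 420/1817 ≈ 0.231 in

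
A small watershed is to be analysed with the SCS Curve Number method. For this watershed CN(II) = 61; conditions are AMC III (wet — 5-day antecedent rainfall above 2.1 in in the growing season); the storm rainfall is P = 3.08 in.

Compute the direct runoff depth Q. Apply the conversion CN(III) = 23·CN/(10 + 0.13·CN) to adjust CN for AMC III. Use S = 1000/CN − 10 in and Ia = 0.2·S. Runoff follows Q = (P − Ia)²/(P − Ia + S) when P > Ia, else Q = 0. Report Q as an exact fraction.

Q = 7837737961/6525037325 in ≈ 1.201 in

CN(III) from CN(II)=61: (23·61)/(10 + 0.13·61) = 140300/1793 ≈ 78.249
S = 1000/(140300/1793) − 10 = 3900/1403 in ≈ 2.780 in
Ia = 0.2S: 0.2·2.780 = 0.556 in (exactly 780/1403)
P − Ia = 3.080 − 0.556 = 88531/35075 ≈ 2.524 in (> 0, runoff occurs)
Runoff Q = (P−Ia)²/(P−Ia+S) = (2.524)²/(2.524+2.780) = 7837737961/6525037325 ≈ 1.201 in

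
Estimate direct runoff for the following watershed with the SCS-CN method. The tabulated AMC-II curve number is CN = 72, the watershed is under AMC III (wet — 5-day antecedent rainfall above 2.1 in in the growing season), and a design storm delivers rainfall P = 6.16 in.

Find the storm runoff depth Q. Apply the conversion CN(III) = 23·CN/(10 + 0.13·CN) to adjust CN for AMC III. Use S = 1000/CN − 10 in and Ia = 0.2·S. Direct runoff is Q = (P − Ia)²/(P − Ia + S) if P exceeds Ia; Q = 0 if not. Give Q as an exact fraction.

Q = 64835456/14370975 in ≈ 4.512 in

Wet (AMC III): CN(III) = 23·72/(10 + 0.13·72) = 1656/(484/25) = 10350/121 ≈ 85.537
Max retention: S = 1000/(10350/121) − 10 = 350/207 in (≈ 1.691 in)
Ia = 0.2S: 0.2·1.691 = 0.338 in (exactly 70/207)
P − Ia = 6.160 − 0.338 = 30128/5175 ≈ 5.822 in (> 0, runoff occurs)
Runoff Q = (P−Ia)²/(P−Ia+S) = (5.822)²/(5.822+1.691) = 64835456/14370975 ≈ 4.512 in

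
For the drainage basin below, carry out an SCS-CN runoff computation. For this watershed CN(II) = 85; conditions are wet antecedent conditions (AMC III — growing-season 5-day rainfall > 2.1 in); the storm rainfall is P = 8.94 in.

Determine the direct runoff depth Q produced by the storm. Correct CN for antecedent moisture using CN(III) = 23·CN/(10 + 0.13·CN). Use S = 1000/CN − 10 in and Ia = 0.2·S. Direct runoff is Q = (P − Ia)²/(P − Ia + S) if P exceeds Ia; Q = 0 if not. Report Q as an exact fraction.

CN(III) from CN(II)=85: (23·85)/(10 + 0.13·85) = 39100/421 ≈ 92.874
Max retention: S = 1000/(39100/421) − 10 = 300/391 in (≈ 0.767 in)
Ia = 0.2·(300/391) = 60/391 in ≈ 0.153 in
Excess rainfall: 8.940 − 0.153 = 8.787 in; P > Ia so Q > 0
Runoff Q = (P−Ia)²/(P−Ia+S) = (8.787)²/(8.787+0.767) = 3278593081/405721150 ≈ 8.081 in

Q = 3278593081/405721150 in ≈ 8.081 in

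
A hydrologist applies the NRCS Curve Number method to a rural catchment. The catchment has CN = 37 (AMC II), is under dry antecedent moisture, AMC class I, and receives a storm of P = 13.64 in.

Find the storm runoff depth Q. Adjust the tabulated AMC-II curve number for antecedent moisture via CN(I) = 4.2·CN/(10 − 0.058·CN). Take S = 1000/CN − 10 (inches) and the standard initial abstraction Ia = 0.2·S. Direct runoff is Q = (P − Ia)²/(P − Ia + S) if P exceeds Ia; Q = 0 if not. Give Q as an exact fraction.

CN(I) from CN(II)=37: (4.2·37)/(10 − 0.058·37) = 3700/187 ≈ 19.786
Retention S: 1000/CN − 10 with CN=19.786 → S = 1500/37 ≈ 40.541 in
Ia = 0.2·(1500/37) = 300/37 in ≈ 8.108 in
P − Ia = 13.640 − 8.108 = 5117/925 ≈ 5.532 in (> 0, runoff occurs)
Q: (5117/925)² ÷ (42617/925) = 26183689/39420725 in (≈ 0.664 in)

Q = 26183689/39420725 in ≈ 0.664 in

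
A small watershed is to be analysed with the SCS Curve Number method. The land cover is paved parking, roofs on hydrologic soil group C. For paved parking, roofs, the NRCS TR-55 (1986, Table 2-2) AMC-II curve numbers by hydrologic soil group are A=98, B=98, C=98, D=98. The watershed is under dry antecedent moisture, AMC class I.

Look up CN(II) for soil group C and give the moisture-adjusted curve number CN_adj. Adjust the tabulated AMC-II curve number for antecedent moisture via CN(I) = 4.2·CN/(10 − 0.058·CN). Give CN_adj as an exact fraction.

NRCS table: paved parking, roofs, soil group C → CN(II) = 98
Dry (AMC I): CN(I) = 4.2·98/(10 − 0.058·98) = (2058/5)/(1079/250) = 102900/1079 ≈ 95.366

CN_adj = 102900/1079 ≈ 95.366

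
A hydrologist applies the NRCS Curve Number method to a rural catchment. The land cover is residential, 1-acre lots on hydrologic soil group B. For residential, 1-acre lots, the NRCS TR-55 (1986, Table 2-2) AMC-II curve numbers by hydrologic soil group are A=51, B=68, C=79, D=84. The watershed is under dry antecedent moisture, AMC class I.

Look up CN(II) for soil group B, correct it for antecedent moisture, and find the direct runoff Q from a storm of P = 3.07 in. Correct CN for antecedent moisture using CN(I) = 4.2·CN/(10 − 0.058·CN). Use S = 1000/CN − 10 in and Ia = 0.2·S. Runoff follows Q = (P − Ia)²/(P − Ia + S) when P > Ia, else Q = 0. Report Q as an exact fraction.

NRCS table: residential, 1-acre lots, soil group B → CN(II) = 68
Adjust CN=68 to AMC I: 4.2·68/(10 − 0.058·68) → (1428/5) ÷ (757/125) = 35700/757 ≈ 47.160
Retention S: 1000/CN − 10 with CN=47.160 → S = 4000/357 ≈ 11.204 in
Ia = 0.2S: 0.2·11.204 = 2.241 in (exactly 800/357)
Since P=3.070 > Ia=2.241: effective rainfall P−Ia = 29599/35700 in
Q: (29599/35700)² ÷ (429599/35700) = 876100801/15336684300 in (≈ 0.057 in)

Q = 876100801/15336684300 in ≈ 0.057 in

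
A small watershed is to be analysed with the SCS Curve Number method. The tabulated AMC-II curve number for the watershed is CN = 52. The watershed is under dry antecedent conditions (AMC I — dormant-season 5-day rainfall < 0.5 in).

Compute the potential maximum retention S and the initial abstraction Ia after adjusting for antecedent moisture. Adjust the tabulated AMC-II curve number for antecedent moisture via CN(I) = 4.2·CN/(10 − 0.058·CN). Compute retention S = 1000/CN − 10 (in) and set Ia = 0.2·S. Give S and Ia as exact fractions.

Dry (AMC I): CN(I) = 4.2·52/(10 − 0.058·52) = (1092/5)/(873/125) = 9100/291 ≈ 31.271
Retention S: 1000/CN − 10 with CN=31.271 → S = 2000/91 ≈ 21.978 in
Ia = 0.2·(2000/91) = 400/91 in ≈ 4.396 in

S = 2000/91 in ≈ 21.978 in; Ia = 400/91 in ≈ 4.396 in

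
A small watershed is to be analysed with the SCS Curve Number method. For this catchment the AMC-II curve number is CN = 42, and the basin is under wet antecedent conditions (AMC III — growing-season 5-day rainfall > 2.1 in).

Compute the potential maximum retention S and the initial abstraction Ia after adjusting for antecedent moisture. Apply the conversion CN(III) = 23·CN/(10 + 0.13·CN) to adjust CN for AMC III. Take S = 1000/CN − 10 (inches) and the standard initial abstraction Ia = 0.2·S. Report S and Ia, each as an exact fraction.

S = 2900/483 in ≈ 6.004 in; Ia = 580/483 in ≈ 1.201 in

Wet (AMC III): CN(III) = 23·42/(10 + 0.13·42) = 966/(773/50) = 48300/773 ≈ 62.484
S = 1000/(48300/773) − 10 = 2900/483 in ≈ 6.004 in
Initial abstraction Ia = S/5 = (2900/483)/5 = 580/483 ≈ 1.201 in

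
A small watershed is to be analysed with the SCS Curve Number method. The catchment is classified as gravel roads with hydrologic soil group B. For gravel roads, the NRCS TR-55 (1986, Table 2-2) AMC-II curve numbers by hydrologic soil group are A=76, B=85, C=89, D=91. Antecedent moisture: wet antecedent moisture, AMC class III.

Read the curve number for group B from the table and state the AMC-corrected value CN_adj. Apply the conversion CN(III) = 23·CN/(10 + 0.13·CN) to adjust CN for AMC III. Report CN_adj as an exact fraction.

CN_adj = 39100/421 ≈ 92.874

NRCS table: gravel roads, soil group B → CN(II) = 85
Adjust CN=85 to AMC III: 23·85/(10 + 0.13·85) → 1955 ÷ (421/20) = 39100/421 ≈ 92.874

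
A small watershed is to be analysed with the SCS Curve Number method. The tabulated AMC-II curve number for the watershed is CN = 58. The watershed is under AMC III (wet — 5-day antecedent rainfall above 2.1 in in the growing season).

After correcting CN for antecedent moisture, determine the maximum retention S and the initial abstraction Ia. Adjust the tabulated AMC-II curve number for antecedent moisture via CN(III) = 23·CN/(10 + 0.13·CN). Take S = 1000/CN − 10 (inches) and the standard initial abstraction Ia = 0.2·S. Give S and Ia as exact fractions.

Wet (AMC III): CN(III) = 23·58/(10 + 0.13·58) = 1334/(877/50) = 66700/877 ≈ 76.055
S = 1000/(66700/877) − 10 = 2100/667 in ≈ 3.148 in
Initial abstraction Ia = S/5 = (2100/667)/5 = 420/667 ≈ 0.630 in

S = 2100/667 in ≈ 3.148 in; Ia = 420/667 in ≈ 0.630 in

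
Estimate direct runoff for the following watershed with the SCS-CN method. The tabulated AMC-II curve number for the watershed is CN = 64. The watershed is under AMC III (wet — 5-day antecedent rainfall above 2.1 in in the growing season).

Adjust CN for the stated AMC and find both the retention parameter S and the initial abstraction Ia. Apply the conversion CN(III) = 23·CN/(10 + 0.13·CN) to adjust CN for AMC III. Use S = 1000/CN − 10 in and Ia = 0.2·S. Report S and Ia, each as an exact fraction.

Wet (AMC III): CN(III) = 23·64/(10 + 0.13·64) = 1472/(458/25) = 18400/229 ≈ 80.349
S = 1000/(18400/229) − 10 = 225/92 in ≈ 2.446 in
Ia = 0.2S: 0.2·2.446 = 0.489 in (exactly 45/92)

S = 225/92 in ≈ 2.446 in; Ia = 45/92 in ≈ 0.489 in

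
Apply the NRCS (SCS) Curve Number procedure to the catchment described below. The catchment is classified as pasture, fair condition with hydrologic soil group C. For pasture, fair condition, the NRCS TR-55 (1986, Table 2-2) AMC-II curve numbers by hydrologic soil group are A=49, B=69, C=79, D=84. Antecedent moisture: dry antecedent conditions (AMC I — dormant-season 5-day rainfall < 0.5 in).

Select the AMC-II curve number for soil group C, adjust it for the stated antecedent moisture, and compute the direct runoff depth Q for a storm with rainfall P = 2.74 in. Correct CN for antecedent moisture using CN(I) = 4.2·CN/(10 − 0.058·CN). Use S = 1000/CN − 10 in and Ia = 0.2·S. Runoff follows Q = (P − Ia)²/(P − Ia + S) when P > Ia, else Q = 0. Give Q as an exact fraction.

NRCS table: pasture, fair condition, soil group C → CN(II) = 79
Adjust CN=79 to AMC I: 4.2·79/(10 − 0.058·79) → (1659/5) ÷ (2709/500) = 7900/129 ≈ 61.240
Max retention: S = 1000/(7900/129) − 10 = 500/79 in (≈ 6.329 in)
Ia = 0.2·(500/79) = 100/79 in ≈ 1.266 in
Excess rainfall: 2.740 − 1.266 = 1.474 in; P > Ia so Q > 0
Q: (5823/3950)² ÷ (30823/3950) = 33907329/121750850 in (≈ 0.278 in)

Q = 33907329/121750850 in ≈ 0.278 in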